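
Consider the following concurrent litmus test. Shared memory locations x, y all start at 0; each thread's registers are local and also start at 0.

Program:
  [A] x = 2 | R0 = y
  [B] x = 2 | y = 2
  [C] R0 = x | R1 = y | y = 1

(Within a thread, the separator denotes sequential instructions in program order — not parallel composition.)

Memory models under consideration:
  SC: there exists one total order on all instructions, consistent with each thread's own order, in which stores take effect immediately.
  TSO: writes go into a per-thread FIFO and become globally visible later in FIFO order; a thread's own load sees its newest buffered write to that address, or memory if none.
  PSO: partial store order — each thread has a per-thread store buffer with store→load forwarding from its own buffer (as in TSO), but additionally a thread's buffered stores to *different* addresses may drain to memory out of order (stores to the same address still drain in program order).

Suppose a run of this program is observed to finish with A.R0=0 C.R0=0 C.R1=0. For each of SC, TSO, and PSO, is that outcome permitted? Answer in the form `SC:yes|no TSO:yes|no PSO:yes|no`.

outcome vector order: (A.R0,C.R0,C.R1)
[SC] allowed = {<0 0 0>, <0 0 2>, <0 2 0>, <0 2 2>, <1 0 0>, <1 0 2>, <1 2 0>, <1 2 2>, <2 0 0>, <2 0 2>, <2 2 0>, <2 2 2>}
[TSO] allowed = {<0 0 0>, <0 0 2>, <0 2 0>, <0 2 2>, <1 0 0>, <1 0 2>, <1 2 0>, <1 2 2>, <2 0 0>, <2 0 2>, <2 2 0>, <2 2 2>}
[PSO] allowed = {<0 0 0>, <0 0 2>, <0 2 0>, <0 2 2>, <1 0 0>, <1 0 2>, <1 2 0>, <1 2 2>, <2 0 0>, <2 0 2>, <2 2 0>, <2 2 2>}
target <0 0 0> ∈ {SC,TSO,PSO}

SC:yes TSO:yes PSO:yes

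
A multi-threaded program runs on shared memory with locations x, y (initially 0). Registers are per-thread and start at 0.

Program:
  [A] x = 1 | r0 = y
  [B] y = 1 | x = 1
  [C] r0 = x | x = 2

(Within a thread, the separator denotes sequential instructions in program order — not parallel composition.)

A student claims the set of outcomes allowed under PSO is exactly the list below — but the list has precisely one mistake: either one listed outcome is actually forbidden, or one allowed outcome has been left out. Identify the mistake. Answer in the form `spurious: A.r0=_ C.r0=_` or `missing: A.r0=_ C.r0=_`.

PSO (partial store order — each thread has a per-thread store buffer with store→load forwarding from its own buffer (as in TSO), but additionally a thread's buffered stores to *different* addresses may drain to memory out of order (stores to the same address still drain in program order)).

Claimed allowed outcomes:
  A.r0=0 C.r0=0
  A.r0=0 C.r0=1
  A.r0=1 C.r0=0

outcome vector order: (A.r0,C.r0)
PSO: 4 outcomes — {<0 0>, <0 1>, <1 0>, <1 1>}
PSO∖claimed = {<1 1>}

missing: A.r0=1 C.r0=1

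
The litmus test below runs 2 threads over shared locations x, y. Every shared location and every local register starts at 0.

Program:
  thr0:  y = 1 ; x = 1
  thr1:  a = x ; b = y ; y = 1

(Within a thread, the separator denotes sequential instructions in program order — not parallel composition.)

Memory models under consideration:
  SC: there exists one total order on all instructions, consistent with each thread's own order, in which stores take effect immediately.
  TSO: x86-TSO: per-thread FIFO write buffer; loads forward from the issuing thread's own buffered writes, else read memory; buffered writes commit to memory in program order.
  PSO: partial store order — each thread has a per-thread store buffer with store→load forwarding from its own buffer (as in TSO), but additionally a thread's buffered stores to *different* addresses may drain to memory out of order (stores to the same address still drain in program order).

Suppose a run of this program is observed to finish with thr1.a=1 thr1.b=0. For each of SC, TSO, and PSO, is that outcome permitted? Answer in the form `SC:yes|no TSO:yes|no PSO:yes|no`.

SC:no TSO:no PSO:yes

outcome vector order: (thr1.a,thr1.b)
SC: 3 outcomes — {<0 0>, <0 1>, <1 1>}
TSO: 3 outcomes — {<0 0>, <0 1>, <1 1>}
PSO: 4 outcomes — {<0 0>, <0 1>, <1 0>, <1 1>}
target <1 0> ∈ {PSO}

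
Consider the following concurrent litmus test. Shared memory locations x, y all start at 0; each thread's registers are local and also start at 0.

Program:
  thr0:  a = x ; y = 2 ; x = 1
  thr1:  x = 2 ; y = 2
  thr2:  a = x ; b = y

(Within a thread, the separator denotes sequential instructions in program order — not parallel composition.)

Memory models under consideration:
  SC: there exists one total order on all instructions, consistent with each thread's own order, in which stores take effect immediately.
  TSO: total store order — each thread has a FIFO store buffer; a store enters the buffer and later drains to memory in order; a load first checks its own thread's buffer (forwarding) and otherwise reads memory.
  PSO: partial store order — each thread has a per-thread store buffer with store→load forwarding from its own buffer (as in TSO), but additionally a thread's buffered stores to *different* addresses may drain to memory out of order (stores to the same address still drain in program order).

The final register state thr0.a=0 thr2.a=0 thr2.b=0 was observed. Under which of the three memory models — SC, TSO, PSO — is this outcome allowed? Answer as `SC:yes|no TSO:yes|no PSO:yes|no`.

SC:yes TSO:yes PSO:yes

outcome vector order: (thr0.a,thr2.a,thr2.b)
[SC] allowed = {0/0/0; 0/0/2; 0/1/2; 0/2/0; 0/2/2; 2/0/0; 2/0/2; 2/1/2; 2/2/0; 2/2/2}
[TSO] allowed = {0/0/0; 0/0/2; 0/1/2; 0/2/0; 0/2/2; 2/0/0; 2/0/2; 2/1/2; 2/2/0; 2/2/2}
[PSO] allowed = {0/0/0; 0/0/2; 0/1/0; 0/1/2; 0/2/0; 0/2/2; 2/0/0; 2/0/2; 2/1/0; 2/1/2; 2/2/0; 2/2/2}
target 0/0/0 ∈ {SC,TSO,PSO}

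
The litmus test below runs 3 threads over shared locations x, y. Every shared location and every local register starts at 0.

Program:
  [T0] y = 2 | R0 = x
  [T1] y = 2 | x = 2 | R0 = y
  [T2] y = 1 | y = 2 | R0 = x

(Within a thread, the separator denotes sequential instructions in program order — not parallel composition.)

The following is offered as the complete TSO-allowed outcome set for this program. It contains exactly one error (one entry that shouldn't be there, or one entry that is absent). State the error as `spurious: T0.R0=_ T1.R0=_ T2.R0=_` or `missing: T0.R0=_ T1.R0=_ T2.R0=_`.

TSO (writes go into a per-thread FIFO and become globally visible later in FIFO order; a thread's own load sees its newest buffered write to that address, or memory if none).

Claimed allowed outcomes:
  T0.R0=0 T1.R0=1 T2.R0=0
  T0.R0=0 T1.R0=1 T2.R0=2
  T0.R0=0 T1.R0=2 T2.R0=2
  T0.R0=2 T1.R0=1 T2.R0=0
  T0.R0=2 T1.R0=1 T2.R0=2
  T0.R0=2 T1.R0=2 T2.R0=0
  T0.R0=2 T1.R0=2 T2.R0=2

missing: T0.R0=0 T1.R0=2 T2.R0=0

outcome vector order: (T0.R0,T1.R0,T2.R0)
TSO (8): (0,1,0) (0,1,2) (0,2,0) (0,2,2) (2,1,0) (2,1,2) (2,2,0) (2,2,2)
TSO∖claimed = {(0,2,0)}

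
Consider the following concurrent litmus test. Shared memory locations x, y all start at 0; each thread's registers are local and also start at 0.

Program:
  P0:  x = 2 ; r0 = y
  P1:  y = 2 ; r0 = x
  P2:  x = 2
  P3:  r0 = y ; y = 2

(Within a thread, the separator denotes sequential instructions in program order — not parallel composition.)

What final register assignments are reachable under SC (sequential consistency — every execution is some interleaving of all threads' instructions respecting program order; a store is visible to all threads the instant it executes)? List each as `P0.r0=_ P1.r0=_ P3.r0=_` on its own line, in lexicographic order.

P0.r0=0 P1.r0=2 P3.r0=0
P0.r0=0 P1.r0=2 P3.r0=2
P0.r0=2 P1.r0=0 P3.r0=0
P0.r0=2 P1.r0=0 P3.r0=2
P0.r0=2 P1.r0=2 P3.r0=0
P0.r0=2 P1.r0=2 P3.r0=2

outcome vector order: (P0.r0,P1.r0,P3.r0)
|SC outcomes| = 6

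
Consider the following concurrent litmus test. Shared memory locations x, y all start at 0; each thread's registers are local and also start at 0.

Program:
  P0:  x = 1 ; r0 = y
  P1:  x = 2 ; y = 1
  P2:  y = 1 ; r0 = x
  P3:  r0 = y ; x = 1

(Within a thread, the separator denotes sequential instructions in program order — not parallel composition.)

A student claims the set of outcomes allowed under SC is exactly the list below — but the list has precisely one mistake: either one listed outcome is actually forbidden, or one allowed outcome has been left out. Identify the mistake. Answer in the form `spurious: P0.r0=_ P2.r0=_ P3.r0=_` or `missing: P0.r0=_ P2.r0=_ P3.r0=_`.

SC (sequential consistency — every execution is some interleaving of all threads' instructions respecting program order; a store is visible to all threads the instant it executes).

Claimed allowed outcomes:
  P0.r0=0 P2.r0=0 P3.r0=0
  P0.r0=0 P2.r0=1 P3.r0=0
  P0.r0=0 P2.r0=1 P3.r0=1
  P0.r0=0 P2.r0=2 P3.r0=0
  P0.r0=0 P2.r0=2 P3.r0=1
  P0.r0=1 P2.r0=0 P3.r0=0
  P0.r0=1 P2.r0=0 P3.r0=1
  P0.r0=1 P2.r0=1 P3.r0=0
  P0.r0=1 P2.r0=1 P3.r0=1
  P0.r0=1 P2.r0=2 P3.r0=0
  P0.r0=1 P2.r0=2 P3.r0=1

outcome vector order: (P0.r0,P2.r0,P3.r0)
[SC] allowed = {<0 1 0>, <0 1 1>, <0 2 0>, <0 2 1>, <1 0 0>, <1 0 1>, <1 1 0>, <1 1 1>, <1 2 0>, <1 2 1>}
claimed∖SC = {<0 0 0>}

spurious: P0.r0=0 P2.r0=0 P3.r0=0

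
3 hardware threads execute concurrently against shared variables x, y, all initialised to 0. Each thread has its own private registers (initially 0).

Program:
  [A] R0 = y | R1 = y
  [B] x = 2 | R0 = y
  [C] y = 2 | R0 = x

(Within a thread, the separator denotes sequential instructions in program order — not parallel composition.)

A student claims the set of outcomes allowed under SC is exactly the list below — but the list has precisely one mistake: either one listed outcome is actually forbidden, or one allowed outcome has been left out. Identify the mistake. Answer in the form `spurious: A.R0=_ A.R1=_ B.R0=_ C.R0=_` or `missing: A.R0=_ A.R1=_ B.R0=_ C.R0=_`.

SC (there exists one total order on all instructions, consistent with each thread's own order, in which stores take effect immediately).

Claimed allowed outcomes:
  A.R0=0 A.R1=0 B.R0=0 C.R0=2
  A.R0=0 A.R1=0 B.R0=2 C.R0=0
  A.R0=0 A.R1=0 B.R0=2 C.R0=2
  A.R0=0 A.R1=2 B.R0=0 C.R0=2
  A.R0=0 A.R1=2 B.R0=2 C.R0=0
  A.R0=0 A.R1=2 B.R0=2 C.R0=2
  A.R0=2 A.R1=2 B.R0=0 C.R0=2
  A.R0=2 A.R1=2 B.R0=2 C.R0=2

missing: A.R0=2 A.R1=2 B.R0=2 C.R0=0

outcome vector order: (A.R0,A.R1,B.R0,C.R0)
SC (9): (0,0,0,2) (0,0,2,0) (0,0,2,2) (0,2,0,2) (0,2,2,0) (0,2,2,2) (2,2,0,2) (2,2,2,0) (2,2,2,2)
SC∖claimed = {(2,2,2,0)}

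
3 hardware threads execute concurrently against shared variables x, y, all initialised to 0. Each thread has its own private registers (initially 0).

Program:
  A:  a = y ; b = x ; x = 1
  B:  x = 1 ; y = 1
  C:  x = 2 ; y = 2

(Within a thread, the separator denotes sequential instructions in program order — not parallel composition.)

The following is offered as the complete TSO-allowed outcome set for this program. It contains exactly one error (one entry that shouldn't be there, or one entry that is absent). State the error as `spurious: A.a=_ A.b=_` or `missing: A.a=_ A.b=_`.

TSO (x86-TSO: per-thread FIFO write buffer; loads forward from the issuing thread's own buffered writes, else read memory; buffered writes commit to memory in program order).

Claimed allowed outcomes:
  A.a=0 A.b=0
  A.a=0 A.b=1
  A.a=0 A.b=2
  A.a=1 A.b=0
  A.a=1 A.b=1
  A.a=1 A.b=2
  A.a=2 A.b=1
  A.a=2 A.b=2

outcome vector order: (A.a,A.b)
under TSO → 0/0, 0/1, 0/2, 1/1, 1/2, 2/1, 2/2
claimed∖TSO = {1/0}

spurious: A.a=1 A.b=0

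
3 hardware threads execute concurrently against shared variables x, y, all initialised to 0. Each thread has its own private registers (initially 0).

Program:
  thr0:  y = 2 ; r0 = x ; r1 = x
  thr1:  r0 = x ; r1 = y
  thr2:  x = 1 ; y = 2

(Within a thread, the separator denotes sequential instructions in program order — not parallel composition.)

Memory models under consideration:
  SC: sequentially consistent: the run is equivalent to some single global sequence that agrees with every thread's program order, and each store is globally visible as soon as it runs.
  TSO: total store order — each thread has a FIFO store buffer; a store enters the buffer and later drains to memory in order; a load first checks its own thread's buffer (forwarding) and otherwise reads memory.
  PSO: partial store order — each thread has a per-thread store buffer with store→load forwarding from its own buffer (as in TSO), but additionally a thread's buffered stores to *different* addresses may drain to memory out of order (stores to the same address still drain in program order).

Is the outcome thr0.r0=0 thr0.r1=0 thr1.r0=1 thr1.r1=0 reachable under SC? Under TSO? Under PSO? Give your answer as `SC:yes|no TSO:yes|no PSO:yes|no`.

outcome vector order: (thr0.r0,thr0.r1,thr1.r0,thr1.r1)
[SC] allowed = {(0,0,0,0), (0,0,0,2), (0,0,1,2), (0,1,0,0), (0,1,0,2), (0,1,1,2), (1,1,0,0), (1,1,0,2), (1,1,1,0), (1,1,1,2)}
[TSO] allowed = {(0,0,0,0), (0,0,0,2), (0,0,1,0), (0,0,1,2), (0,1,0,0), (0,1,0,2), (0,1,1,0), (0,1,1,2), (1,1,0,0), (1,1,0,2), (1,1,1,0), (1,1,1,2)}
[PSO] allowed = {(0,0,0,0), (0,0,0,2), (0,0,1,0), (0,0,1,2), (0,1,0,0), (0,1,0,2), (0,1,1,0), (0,1,1,2), (1,1,0,0), (1,1,0,2), (1,1,1,0), (1,1,1,2)}
target (0,0,1,0) ∈ {TSO,PSO}

SC:no TSO:yes PSO:yes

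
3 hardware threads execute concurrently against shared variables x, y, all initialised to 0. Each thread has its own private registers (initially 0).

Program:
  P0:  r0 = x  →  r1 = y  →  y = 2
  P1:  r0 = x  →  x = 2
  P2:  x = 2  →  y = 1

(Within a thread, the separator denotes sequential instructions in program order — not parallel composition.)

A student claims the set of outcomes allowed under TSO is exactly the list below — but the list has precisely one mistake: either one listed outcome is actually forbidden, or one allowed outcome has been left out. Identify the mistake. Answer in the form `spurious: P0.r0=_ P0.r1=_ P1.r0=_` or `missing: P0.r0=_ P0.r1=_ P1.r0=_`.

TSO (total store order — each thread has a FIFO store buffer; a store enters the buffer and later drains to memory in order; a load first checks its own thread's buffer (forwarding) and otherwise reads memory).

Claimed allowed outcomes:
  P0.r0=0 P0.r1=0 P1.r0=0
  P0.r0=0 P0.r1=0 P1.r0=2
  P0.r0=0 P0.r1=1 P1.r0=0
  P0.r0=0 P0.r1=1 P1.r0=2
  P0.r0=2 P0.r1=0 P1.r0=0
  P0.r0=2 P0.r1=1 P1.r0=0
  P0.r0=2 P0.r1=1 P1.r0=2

outcome vector order: (P0.r0,P0.r1,P1.r0)
TSO: 8 outcomes — {<0 0 0> <0 0 2> <0 1 0> <0 1 2> <2 0 0> <2 0 2> <2 1 0> <2 1 2>}
TSO∖claimed = {<2 0 2>}

missing: P0.r0=2 P0.r1=0 P1.r0=2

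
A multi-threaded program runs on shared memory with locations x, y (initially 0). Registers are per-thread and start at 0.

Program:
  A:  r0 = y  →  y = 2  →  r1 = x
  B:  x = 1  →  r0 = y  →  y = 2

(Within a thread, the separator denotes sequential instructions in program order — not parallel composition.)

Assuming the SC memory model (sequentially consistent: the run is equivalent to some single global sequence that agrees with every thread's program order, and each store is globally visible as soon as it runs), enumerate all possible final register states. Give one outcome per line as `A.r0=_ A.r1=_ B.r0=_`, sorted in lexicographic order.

outcome vector order: (A.r0,A.r1,B.r0)
|SC outcomes| = 4

A.r0=0 A.r1=0 B.r0=2
A.r0=0 A.r1=1 B.r0=0
A.r0=0 A.r1=1 B.r0=2
A.r0=2 A.r1=1 B.r0=0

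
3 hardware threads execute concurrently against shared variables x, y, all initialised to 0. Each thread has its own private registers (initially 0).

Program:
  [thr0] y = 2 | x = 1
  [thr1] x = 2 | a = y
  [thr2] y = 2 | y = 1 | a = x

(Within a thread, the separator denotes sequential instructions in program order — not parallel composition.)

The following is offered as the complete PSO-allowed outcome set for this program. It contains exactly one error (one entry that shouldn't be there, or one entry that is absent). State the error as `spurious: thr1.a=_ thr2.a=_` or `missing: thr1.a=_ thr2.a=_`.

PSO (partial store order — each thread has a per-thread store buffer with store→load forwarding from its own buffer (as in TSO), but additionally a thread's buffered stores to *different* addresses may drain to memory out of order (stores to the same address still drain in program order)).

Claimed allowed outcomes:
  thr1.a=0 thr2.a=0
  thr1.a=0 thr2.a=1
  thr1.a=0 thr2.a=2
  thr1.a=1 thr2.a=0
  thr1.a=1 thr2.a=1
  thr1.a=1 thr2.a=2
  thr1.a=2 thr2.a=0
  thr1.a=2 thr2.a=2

missing: thr1.a=2 thr2.a=1

outcome vector order: (thr1.a,thr2.a)
under PSO → <0 0>, <0 1>, <0 2>, <1 0>, <1 1>, <1 2>, <2 0>, <2 1>, <2 2>
PSO∖claimed = {<2 1>}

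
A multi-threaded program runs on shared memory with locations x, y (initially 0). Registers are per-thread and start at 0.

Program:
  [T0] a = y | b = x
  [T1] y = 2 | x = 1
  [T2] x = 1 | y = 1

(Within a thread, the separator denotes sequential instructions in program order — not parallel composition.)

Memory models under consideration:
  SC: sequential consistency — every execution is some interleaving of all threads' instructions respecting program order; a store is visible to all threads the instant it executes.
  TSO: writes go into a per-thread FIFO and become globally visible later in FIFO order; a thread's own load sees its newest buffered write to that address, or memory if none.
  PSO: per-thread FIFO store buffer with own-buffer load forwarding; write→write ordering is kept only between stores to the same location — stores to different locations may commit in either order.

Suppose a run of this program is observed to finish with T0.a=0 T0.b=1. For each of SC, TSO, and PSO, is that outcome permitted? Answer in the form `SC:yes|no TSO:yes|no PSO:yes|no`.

outcome vector order: (T0.a,T0.b)
SC (5): 0/0; 0/1; 1/1; 2/0; 2/1
TSO (5): 0/0; 0/1; 1/1; 2/0; 2/1
PSO (6): 0/0; 0/1; 1/0; 1/1; 2/0; 2/1
target 0/1 ∈ {SC,TSO,PSO}

SC:yes TSO:yes PSO:yes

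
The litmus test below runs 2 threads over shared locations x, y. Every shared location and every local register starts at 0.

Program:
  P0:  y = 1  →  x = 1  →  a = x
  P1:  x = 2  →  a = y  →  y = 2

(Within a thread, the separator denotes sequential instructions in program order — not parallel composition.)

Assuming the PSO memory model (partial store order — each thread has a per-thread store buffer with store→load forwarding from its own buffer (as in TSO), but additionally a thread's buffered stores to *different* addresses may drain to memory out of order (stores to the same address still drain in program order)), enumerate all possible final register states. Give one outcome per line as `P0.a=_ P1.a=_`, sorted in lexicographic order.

P0.a=1 P1.a=0
P0.a=1 P1.a=1
P0.a=2 P1.a=0
P0.a=2 P1.a=1

outcome vector order: (P0.a,P1.a)
|PSO outcomes| = 4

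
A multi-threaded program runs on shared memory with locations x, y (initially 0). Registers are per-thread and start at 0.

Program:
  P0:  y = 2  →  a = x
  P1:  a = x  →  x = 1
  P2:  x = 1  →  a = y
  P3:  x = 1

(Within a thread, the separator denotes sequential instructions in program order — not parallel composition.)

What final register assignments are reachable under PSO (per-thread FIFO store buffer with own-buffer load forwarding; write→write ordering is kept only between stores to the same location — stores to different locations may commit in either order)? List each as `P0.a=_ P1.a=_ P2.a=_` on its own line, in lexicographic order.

P0.a=0 P1.a=0 P2.a=0
P0.a=0 P1.a=0 P2.a=2
P0.a=0 P1.a=1 P2.a=0
P0.a=0 P1.a=1 P2.a=2
P0.a=1 P1.a=0 P2.a=0
P0.a=1 P1.a=0 P2.a=2
P0.a=1 P1.a=1 P2.a=0
P0.a=1 P1.a=1 P2.a=2

outcome vector order: (P0.a,P1.a,P2.a)
|PSO outcomes| = 8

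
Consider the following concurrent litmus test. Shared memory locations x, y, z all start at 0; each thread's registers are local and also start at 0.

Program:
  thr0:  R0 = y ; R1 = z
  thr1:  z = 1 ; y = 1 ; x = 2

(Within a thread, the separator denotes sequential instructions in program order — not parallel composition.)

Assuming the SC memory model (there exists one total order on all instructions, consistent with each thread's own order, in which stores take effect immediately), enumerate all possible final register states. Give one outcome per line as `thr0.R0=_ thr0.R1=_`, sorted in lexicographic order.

thr0.R0=0 thr0.R1=0
thr0.R0=0 thr0.R1=1
thr0.R0=1 thr0.R1=1

outcome vector order: (thr0.R0,thr0.R1)
|SC outcomes| = 3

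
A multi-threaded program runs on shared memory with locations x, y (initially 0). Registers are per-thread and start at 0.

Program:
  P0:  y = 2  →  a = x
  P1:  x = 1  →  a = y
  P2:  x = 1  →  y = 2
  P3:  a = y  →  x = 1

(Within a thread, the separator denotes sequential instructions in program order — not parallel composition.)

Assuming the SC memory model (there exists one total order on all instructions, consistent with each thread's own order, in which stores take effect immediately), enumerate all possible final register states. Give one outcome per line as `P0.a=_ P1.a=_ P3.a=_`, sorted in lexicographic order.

outcome vector order: (P0.a,P1.a,P3.a)
|SC outcomes| = 6

P0.a=0 P1.a=2 P3.a=0
P0.a=0 P1.a=2 P3.a=2
P0.a=1 P1.a=0 P3.a=0
P0.a=1 P1.a=0 P3.a=2
P0.a=1 P1.a=2 P3.a=0
P0.a=1 P1.a=2 P3.a=2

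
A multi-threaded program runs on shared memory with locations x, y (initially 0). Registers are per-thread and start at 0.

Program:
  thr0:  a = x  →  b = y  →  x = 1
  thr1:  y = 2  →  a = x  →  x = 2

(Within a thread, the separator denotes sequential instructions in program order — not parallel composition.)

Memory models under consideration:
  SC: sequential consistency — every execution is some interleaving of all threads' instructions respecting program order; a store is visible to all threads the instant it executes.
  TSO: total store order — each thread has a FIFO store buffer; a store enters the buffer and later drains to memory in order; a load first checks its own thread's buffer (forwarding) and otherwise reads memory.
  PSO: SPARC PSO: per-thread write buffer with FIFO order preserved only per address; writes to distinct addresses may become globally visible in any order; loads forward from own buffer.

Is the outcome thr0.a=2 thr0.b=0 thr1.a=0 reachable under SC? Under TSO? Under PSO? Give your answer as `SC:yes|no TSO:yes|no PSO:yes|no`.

SC:no TSO:no PSO:yes

outcome vector order: (thr0.a,thr0.b,thr1.a)
under SC → (0,0,0) (0,0,1) (0,2,0) (0,2,1) (2,2,0)
under TSO → (0,0,0) (0,0,1) (0,2,0) (0,2,1) (2,2,0)
under PSO → (0,0,0) (0,0,1) (0,2,0) (0,2,1) (2,0,0) (2,2,0)
target (2,0,0) ∈ {PSO}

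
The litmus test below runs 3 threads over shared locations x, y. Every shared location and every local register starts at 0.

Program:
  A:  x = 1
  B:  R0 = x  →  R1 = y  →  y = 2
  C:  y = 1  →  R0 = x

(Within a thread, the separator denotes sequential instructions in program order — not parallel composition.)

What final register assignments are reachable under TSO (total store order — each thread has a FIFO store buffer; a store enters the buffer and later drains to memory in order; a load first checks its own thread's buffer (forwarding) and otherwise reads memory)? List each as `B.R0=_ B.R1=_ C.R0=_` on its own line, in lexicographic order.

outcome vector order: (B.R0,B.R1,C.R0)
|TSO outcomes| = 8

B.R0=0 B.R1=0 C.R0=0
B.R0=0 B.R1=0 C.R0=1
B.R0=0 B.R1=1 C.R0=0
B.R0=0 B.R1=1 C.R0=1
B.R0=1 B.R1=0 C.R0=0
B.R0=1 B.R1=0 C.R0=1
B.R0=1 B.R1=1 C.R0=0
B.R0=1 B.R1=1 C.R0=1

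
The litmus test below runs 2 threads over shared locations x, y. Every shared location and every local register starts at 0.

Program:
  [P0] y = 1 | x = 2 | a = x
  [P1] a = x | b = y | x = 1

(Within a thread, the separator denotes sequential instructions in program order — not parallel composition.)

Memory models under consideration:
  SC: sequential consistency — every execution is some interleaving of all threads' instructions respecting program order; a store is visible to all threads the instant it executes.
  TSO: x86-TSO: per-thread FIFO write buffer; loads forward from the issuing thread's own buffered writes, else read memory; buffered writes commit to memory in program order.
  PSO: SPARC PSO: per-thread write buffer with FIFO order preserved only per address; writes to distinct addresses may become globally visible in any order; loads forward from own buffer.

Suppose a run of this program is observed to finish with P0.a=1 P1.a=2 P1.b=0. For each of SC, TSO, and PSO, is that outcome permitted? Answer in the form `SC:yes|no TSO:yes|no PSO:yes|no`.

SC:no TSO:no PSO:yes

outcome vector order: (P0.a,P1.a,P1.b)
SC (6): <1 0 0>; <1 0 1>; <1 2 1>; <2 0 0>; <2 0 1>; <2 2 1>
TSO (6): <1 0 0>; <1 0 1>; <1 2 1>; <2 0 0>; <2 0 1>; <2 2 1>
PSO (8): <1 0 0>; <1 0 1>; <1 2 0>; <1 2 1>; <2 0 0>; <2 0 1>; <2 2 0>; <2 2 1>
target <1 2 0> ∈ {PSO}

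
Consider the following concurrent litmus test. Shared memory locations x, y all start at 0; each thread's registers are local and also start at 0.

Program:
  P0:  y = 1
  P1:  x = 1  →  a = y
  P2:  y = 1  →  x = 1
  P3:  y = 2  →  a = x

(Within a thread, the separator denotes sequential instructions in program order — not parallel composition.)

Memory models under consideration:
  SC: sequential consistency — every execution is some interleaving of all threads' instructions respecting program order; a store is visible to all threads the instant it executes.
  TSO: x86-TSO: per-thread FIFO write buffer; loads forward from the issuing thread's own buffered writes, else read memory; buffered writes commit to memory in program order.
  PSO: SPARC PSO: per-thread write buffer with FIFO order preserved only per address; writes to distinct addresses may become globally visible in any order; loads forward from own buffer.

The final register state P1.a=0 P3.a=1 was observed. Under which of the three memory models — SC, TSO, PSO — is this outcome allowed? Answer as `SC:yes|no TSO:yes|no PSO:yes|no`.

SC:yes TSO:yes PSO:yes

outcome vector order: (P1.a,P3.a)
SC: 5 outcomes — {0/1 1/0 1/1 2/0 2/1}
TSO: 6 outcomes — {0/0 0/1 1/0 1/1 2/0 2/1}
PSO: 6 outcomes — {0/0 0/1 1/0 1/1 2/0 2/1}
target 0/1 ∈ {SC,TSO,PSO}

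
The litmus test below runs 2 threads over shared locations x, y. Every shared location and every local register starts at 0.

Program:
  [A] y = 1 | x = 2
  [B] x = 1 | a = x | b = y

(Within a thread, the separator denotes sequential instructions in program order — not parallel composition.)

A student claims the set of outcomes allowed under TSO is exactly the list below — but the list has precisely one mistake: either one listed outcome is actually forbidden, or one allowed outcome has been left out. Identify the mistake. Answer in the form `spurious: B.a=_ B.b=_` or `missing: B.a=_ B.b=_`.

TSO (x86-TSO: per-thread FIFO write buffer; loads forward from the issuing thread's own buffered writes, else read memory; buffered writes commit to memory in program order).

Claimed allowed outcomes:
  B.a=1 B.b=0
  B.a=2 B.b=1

outcome vector order: (B.a,B.b)
[TSO] allowed = {(1,0); (1,1); (2,1)}
TSO∖claimed = {(1,1)}

missing: B.a=1 B.b=1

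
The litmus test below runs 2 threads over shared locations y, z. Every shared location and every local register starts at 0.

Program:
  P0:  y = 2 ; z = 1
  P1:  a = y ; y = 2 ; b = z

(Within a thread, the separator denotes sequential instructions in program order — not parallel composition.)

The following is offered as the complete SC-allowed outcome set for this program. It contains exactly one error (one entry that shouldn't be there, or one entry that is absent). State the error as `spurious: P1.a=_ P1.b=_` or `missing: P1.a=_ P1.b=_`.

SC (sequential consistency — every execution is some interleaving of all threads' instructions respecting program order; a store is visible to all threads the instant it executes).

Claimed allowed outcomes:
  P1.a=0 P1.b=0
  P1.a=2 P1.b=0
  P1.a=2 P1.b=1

outcome vector order: (P1.a,P1.b)
SC: 4 outcomes — {(0,0) (0,1) (2,0) (2,1)}
SC∖claimed = {(0,1)}

missing: P1.a=0 P1.b=1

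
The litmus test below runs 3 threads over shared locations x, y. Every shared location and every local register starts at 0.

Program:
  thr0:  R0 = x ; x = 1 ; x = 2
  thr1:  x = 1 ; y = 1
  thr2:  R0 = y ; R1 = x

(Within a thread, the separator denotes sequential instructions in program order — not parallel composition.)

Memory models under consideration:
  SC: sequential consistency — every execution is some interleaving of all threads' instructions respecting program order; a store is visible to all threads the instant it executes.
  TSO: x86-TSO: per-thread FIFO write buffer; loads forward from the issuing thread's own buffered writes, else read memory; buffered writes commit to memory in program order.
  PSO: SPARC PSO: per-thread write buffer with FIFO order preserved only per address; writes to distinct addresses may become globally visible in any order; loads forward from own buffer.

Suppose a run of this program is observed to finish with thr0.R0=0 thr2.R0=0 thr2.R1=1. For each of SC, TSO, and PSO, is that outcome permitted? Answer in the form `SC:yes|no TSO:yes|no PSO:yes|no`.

outcome vector order: (thr0.R0,thr2.R0,thr2.R1)
under SC → (0,0,0); (0,0,1); (0,0,2); (0,1,1); (0,1,2); (1,0,0); (1,0,1); (1,0,2); (1,1,1); (1,1,2)
under TSO → (0,0,0); (0,0,1); (0,0,2); (0,1,1); (0,1,2); (1,0,0); (1,0,1); (1,0,2); (1,1,1); (1,1,2)
under PSO → (0,0,0); (0,0,1); (0,0,2); (0,1,0); (0,1,1); (0,1,2); (1,0,0); (1,0,1); (1,0,2); (1,1,0); (1,1,1); (1,1,2)
target (0,0,1) ∈ {SC,TSO,PSO}

SC:yes TSO:yes PSO:yes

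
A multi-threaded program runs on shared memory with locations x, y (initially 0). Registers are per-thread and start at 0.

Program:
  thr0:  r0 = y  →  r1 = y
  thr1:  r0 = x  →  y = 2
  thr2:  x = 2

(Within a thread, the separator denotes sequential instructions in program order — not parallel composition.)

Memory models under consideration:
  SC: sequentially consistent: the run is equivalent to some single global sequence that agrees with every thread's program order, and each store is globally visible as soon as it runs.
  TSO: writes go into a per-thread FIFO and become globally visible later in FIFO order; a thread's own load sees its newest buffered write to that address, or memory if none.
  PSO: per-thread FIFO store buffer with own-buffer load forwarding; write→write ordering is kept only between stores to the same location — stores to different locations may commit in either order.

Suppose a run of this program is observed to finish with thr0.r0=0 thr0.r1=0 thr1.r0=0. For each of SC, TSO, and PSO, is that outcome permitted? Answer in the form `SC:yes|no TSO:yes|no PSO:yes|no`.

outcome vector order: (thr0.r0,thr0.r1,thr1.r0)
SC (6): <0 0 0>, <0 0 2>, <0 2 0>, <0 2 2>, <2 2 0>, <2 2 2>
TSO (6): <0 0 0>, <0 0 2>, <0 2 0>, <0 2 2>, <2 2 0>, <2 2 2>
PSO (6): <0 0 0>, <0 0 2>, <0 2 0>, <0 2 2>, <2 2 0>, <2 2 2>
target <0 0 0> ∈ {SC,TSO,PSO}

SC:yes TSO:yes PSO:yes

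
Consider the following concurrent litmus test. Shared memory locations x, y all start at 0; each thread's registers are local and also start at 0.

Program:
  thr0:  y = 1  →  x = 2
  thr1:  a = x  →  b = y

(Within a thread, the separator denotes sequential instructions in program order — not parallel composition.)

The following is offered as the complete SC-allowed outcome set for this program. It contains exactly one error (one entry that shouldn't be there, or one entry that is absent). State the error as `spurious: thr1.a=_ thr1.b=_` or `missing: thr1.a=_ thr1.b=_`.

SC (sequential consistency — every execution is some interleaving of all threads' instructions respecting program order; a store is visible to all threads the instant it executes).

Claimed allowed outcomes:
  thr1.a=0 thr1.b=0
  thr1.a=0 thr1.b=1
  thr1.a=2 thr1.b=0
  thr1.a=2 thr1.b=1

spurious: thr1.a=2 thr1.b=0

outcome vector order: (thr1.a,thr1.b)
SC: 3 outcomes — {<0 0>; <0 1>; <2 1>}
claimed∖SC = {<2 0>}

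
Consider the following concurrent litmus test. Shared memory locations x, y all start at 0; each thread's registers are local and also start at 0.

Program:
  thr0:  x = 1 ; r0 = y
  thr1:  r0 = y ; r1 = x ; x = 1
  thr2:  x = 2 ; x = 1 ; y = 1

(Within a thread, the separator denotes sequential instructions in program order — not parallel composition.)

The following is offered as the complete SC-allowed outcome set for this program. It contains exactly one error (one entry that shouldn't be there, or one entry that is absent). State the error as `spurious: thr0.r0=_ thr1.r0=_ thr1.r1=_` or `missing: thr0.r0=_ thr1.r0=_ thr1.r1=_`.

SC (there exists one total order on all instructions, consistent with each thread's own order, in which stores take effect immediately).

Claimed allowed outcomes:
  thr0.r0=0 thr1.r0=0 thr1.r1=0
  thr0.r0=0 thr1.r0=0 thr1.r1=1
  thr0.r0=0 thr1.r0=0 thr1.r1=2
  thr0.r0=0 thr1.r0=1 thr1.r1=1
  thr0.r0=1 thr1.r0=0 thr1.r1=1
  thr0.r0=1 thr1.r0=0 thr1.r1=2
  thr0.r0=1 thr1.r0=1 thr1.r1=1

outcome vector order: (thr0.r0,thr1.r0,thr1.r1)
[SC] allowed = {<0 0 0>, <0 0 1>, <0 0 2>, <0 1 1>, <1 0 0>, <1 0 1>, <1 0 2>, <1 1 1>}
SC∖claimed = {<1 0 0>}

missing: thr0.r0=1 thr1.r0=0 thr1.r1=0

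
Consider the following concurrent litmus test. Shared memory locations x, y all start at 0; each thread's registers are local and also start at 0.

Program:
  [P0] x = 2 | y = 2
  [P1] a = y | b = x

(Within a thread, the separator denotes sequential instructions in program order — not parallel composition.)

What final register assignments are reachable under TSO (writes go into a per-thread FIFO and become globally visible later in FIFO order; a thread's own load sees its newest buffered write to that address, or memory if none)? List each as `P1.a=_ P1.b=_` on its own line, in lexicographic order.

outcome vector order: (P1.a,P1.b)
|TSO outcomes| = 3

P1.a=0 P1.b=0
P1.a=0 P1.b=2
P1.a=2 P1.b=2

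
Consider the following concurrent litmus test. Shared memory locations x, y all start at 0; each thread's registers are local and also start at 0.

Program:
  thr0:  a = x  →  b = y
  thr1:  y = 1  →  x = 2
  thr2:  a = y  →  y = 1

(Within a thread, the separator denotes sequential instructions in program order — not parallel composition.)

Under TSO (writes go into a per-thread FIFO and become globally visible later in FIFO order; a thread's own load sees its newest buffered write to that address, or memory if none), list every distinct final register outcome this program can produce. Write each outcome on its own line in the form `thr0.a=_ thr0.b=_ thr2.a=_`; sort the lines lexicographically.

outcome vector order: (thr0.a,thr0.b,thr2.a)
|TSO outcomes| = 6

thr0.a=0 thr0.b=0 thr2.a=0
thr0.a=0 thr0.b=0 thr2.a=1
thr0.a=0 thr0.b=1 thr2.a=0
thr0.a=0 thr0.b=1 thr2.a=1
thr0.a=2 thr0.b=1 thr2.a=0
thr0.a=2 thr0.b=1 thr2.a=1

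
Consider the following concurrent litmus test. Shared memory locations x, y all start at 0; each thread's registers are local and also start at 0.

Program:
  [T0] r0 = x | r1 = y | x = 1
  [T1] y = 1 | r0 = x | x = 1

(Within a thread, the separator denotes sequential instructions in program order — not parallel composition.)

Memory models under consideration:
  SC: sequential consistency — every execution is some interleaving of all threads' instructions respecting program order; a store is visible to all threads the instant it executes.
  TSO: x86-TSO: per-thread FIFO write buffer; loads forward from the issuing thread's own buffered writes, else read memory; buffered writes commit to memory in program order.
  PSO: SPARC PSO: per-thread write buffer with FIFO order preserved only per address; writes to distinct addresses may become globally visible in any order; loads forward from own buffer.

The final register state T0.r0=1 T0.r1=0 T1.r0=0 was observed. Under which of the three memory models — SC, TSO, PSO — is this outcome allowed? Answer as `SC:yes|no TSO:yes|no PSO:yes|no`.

outcome vector order: (T0.r0,T0.r1,T1.r0)
[SC] allowed = {0/0/0, 0/0/1, 0/1/0, 0/1/1, 1/1/0}
[TSO] allowed = {0/0/0, 0/0/1, 0/1/0, 0/1/1, 1/1/0}
[PSO] allowed = {0/0/0, 0/0/1, 0/1/0, 0/1/1, 1/0/0, 1/1/0}
target 1/0/0 ∈ {PSO}

SC:no TSO:no PSO:yes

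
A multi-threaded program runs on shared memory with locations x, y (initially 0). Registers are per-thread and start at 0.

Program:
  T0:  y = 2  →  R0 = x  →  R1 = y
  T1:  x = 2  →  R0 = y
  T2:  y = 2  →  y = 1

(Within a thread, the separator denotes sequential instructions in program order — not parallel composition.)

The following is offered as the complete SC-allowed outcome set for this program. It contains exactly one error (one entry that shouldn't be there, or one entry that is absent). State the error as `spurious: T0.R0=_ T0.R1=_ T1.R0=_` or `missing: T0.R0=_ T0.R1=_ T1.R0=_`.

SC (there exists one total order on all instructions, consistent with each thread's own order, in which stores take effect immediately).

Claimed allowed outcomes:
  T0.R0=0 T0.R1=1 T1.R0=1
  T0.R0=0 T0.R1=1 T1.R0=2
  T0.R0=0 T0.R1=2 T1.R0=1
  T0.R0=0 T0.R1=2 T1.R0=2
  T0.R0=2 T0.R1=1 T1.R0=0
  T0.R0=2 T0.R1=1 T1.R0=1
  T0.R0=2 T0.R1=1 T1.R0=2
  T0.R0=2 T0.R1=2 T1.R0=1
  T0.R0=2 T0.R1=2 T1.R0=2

outcome vector order: (T0.R0,T0.R1,T1.R0)
[SC] allowed = {011, 012, 021, 022, 210, 211, 212, 220, 221, 222}
SC∖claimed = {220}

missing: T0.R0=2 T0.R1=2 T1.R0=0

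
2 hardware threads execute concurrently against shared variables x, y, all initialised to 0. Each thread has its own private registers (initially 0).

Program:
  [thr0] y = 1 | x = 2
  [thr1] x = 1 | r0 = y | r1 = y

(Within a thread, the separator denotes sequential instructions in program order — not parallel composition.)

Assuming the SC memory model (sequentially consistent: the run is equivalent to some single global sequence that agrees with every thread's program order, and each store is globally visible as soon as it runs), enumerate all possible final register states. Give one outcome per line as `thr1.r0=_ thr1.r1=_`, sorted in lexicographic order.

outcome vector order: (thr1.r0,thr1.r1)
|SC outcomes| = 3

thr1.r0=0 thr1.r1=0
thr1.r0=0 thr1.r1=1
thr1.r0=1 thr1.r1=1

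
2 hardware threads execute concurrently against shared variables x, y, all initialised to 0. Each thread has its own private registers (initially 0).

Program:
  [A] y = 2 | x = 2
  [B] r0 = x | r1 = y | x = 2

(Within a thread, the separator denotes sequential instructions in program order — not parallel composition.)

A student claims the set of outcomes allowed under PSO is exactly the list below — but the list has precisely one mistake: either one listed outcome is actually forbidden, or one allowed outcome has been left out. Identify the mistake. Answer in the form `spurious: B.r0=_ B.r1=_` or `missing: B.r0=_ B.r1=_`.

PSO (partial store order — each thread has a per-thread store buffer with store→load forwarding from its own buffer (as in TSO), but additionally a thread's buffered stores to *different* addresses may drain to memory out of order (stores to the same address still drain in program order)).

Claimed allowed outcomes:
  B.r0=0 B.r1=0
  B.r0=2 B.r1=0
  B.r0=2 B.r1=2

outcome vector order: (B.r0,B.r1)
[PSO] allowed = {00, 02, 20, 22}
PSO∖claimed = {02}

missing: B.r0=0 B.r1=2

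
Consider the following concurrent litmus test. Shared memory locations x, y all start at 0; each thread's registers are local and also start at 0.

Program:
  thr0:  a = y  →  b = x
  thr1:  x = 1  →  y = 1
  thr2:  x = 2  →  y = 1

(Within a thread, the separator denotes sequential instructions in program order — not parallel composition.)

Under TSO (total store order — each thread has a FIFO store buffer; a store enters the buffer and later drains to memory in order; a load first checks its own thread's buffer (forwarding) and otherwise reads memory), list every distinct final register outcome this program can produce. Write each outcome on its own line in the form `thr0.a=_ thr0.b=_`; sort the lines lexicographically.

thr0.a=0 thr0.b=0
thr0.a=0 thr0.b=1
thr0.a=0 thr0.b=2
thr0.a=1 thr0.b=1
thr0.a=1 thr0.b=2

outcome vector order: (thr0.a,thr0.b)
|TSO outcomes| = 5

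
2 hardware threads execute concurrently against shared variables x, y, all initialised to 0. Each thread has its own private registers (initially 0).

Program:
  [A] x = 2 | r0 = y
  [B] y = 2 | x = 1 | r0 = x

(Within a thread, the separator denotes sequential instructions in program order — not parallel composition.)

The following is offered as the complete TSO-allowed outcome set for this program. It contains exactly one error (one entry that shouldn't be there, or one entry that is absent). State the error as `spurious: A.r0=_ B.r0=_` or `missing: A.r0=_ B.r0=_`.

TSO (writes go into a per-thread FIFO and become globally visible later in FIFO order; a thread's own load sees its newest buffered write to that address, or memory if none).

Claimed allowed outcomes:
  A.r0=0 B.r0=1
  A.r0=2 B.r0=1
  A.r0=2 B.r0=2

outcome vector order: (A.r0,B.r0)
TSO (4): <0 1> <0 2> <2 1> <2 2>
TSO∖claimed = {<0 2>}

missing: A.r0=0 B.r0=2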